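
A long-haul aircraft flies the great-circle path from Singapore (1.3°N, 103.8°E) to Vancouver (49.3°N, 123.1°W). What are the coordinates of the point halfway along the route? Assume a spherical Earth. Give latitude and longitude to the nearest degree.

≈ 47°N, 144°E

Write both endpoints as unit vectors p₁, p₂ with components (cos φ cos λ, cos φ sin λ, sin φ).
The central angle between the endpoints is δ = arccos(p₁·p₂) ≈ 2.013 rad (115.4°).
Interpolate at f = 1/2 with slerp weights a = sin((1−f)δ)/sin δ ≈ 0.935, b = sin(fδ)/sin δ ≈ 0.935.
p = a·p₁ + b·p₂ ≈ (-0.556, 0.397, 0.730); φ = arcsin(p_z) ≈ 46.90°, λ = atan2(p_y, p_x) ≈ 144.47°.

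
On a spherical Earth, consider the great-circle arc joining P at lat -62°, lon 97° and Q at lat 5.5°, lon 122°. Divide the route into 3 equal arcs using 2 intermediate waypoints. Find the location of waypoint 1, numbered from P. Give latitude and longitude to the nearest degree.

≈ lat -40°, lon 110°

Write both endpoints as unit vectors p₁, p₂ with components (cos φ cos λ, cos φ sin λ, sin φ).
The central angle between the endpoints is δ = arccos(p₁·p₂) ≈ 1.225 rad (70.2°).
Interpolate at f = 1/3 with slerp weights a = sin((1−f)δ)/sin δ ≈ 0.775, b = sin(fδ)/sin δ ≈ 0.422.
p = a·p₁ + b·p₂ ≈ (-0.267, 0.717, -0.644); φ = arcsin(p_z) ≈ -40.06°, λ = atan2(p_y, p_x) ≈ 110.41°.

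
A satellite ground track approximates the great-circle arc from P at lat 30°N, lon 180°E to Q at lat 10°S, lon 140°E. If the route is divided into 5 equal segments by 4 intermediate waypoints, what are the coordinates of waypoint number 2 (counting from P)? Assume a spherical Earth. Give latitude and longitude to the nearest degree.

≈ lat 15°N, lon 163°E

From cos δ = sin φ₁ sin φ₂ + cos φ₁ cos φ₂ cos Δλ, the central angle is δ ≈ 0.969 rad (55.5°).
Interpolate at f = 2/5 with slerp weights a = sin((1−f)δ)/sin δ ≈ 0.666, b = sin(fδ)/sin δ ≈ 0.458.
p = a·p₁ + b·p₂ ≈ (-0.923, 0.290, 0.253); φ = arcsin(p_z) ≈ 14.68°, λ = atan2(p_y, p_x) ≈ 162.54°.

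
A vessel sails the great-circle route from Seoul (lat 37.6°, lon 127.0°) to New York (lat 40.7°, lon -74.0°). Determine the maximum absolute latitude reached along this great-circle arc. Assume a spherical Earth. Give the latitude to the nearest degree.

≈ 77°

The great circle lies in the plane with unit normal n̂ = (p₁ × p₂)/|p₁ × p₂|.
Here n̂_z ≈ +0.218; the vertex latitude is φ_max = arccos|n̂_z| ≈ 77.4°.
Check via Clairaut: cos φ_max = |cos φ₁| · sin C = cos(37.6°)·sin(16.0°) ≈ 0.218, again giving ≈ 77.4°.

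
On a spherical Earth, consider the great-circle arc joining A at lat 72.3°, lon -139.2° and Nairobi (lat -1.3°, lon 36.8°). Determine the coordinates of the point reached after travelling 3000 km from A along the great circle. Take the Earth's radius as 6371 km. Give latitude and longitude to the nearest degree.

≈ lat 81°, lon 29°

Convert each endpoint to a unit vector on the sphere (x = cos φ cos λ, y = cos φ sin λ, z = sin φ).
The central angle between the endpoints is δ = arccos(p₁·p₂) ≈ 1.902 rad (109.0°). The total great-circle distance is δ·R ≈ 1.902 × 6371 ≈ 12115 km, so the target fraction is f = 3000/12115 ≈ 0.248.
Interpolate at f ≈ 0.248 with slerp weights a = sin((1−f)δ)/sin δ ≈ 1.047, b = sin(fδ)/sin δ ≈ 0.480.
p = a·p₁ + b·p₂ ≈ (0.143, 0.079, 0.987); φ = arcsin(p_z) ≈ 80.59°, λ = atan2(p_y, p_x) ≈ 29.00°.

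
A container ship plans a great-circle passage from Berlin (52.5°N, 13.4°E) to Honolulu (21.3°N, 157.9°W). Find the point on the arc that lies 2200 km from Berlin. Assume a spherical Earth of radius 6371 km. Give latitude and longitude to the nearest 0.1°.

≈ 71.9°N, 4.2°E

Convert each endpoint to a unit vector on the sphere (x = cos φ cos λ, y = cos φ sin λ, z = sin φ).
The central angle between the endpoints is δ = arccos(p₁·p₂) ≈ 1.847 rad (105.8°). The total great-circle distance is δ·R ≈ 1.847 × 6371 ≈ 11766 km, so the target fraction is f = 2200/11766 ≈ 0.187.
Interpolate at f ≈ 0.187 with slerp weights a = sin((1−f)δ)/sin δ ≈ 1.037, b = sin(fδ)/sin δ ≈ 0.352.
p = a·p₁ + b·p₂ ≈ (0.310, 0.023, 0.950); φ = arcsin(p_z) ≈ 71.87°, λ = atan2(p_y, p_x) ≈ 4.23°.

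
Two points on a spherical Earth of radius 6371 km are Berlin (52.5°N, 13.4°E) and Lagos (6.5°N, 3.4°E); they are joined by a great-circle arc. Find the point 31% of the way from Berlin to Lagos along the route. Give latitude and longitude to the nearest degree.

Write both endpoints as unit vectors p₁, p₂ with components (cos φ cos λ, cos φ sin λ, sin φ).
The central angle between the endpoints is δ = arccos(p₁·p₂) ≈ 0.816 rad (46.7°).
Interpolate at f = 0.31 with slerp weights a = sin((1−f)δ)/sin δ ≈ 0.733, b = sin(fδ)/sin δ ≈ 0.344.
p = a·p₁ + b·p₂ ≈ (0.775, 0.124, 0.620); φ = arcsin(p_z) ≈ 38.33°, λ = atan2(p_y, p_x) ≈ 9.07°.

≈ 38°N, 9°E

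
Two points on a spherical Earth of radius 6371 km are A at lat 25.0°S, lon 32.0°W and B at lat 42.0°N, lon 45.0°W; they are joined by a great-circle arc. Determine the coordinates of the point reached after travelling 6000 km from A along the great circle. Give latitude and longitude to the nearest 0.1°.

Convert each endpoint to a unit vector on the sphere (x = cos φ cos λ, y = cos φ sin λ, z = sin φ).
The central angle between the endpoints is δ = arccos(p₁·p₂) ≈ 1.188 rad (68.1°). The total great-circle distance is δ·R ≈ 1.188 × 6371 ≈ 7569 km, so the target fraction is f = 6000/7569 ≈ 0.793.
Interpolate at f ≈ 0.793 with slerp weights a = sin((1−f)δ)/sin δ ≈ 0.263, b = sin(fδ)/sin δ ≈ 0.872.
p = a·p₁ + b·p₂ ≈ (0.660, -0.584, 0.472); φ = arcsin(p_z) ≈ 28.18°, λ = atan2(p_y, p_x) ≈ -41.52°.

≈ lat 28.2°N, lon 41.5°W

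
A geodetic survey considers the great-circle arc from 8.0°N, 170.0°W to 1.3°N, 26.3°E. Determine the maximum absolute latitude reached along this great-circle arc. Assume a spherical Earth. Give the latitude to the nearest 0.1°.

≈ 30.1°N

The great circle lies in the plane with unit normal n̂ = (p₁ × p₂)/|p₁ × p₂|.
Here n̂_z ≈ -0.865; the vertex latitude is φ_max = arccos|n̂_z| ≈ 30.1°.
Check via Clairaut: cos φ_max = |cos φ₁| · sin C = cos(8.0°)·sin(60.9°) ≈ 0.865, again giving ≈ 30.1°.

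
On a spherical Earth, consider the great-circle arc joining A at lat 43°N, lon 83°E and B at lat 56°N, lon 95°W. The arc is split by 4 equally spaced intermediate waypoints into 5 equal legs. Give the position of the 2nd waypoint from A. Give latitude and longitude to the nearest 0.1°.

Convert each endpoint to a unit vector on the sphere (x = cos φ cos λ, y = cos φ sin λ, z = sin φ).
The central angle between the endpoints is δ = arccos(p₁·p₂) ≈ 1.413 rad (81.0°).
Interpolate at f = 2/5 with slerp weights a = sin((1−f)δ)/sin δ ≈ 0.759, b = sin(fδ)/sin δ ≈ 0.542.
p = a·p₁ + b·p₂ ≈ (0.041, 0.249, 0.968); φ = arcsin(p_z) ≈ 75.38°, λ = atan2(p_y, p_x) ≈ 80.60°.

≈ lat 75.4°N, lon 80.6°E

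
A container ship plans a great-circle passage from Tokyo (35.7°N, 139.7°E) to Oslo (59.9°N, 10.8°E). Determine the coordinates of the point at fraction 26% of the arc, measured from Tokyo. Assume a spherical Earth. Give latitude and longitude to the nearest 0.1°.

Convert each endpoint to a unit vector on the sphere (x = cos φ cos λ, y = cos φ sin λ, z = sin φ).
The central angle between the endpoints is δ = arccos(p₁·p₂) ≈ 1.319 rad (75.6°).
Interpolate at f = 0.26 with slerp weights a = sin((1−f)δ)/sin δ ≈ 0.855, b = sin(fδ)/sin δ ≈ 0.347.
p = a·p₁ + b·p₂ ≈ (-0.359, 0.482, 0.799); φ = arcsin(p_z) ≈ 53.08°, λ = atan2(p_y, p_x) ≈ 126.66°.

≈ (53.1°N, 126.7°E)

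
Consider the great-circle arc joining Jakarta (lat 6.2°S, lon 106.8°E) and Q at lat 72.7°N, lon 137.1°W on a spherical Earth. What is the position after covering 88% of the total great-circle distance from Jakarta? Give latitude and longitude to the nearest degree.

≈ lat 73°N, lon 180°E

Write both endpoints as unit vectors p₁, p₂ with components (cos φ cos λ, cos φ sin λ, sin φ).
The central angle between the endpoints is δ = arccos(p₁·p₂) ≈ 1.806 rad (103.5°).
Interpolate at f = 0.88 with slerp weights a = sin((1−f)δ)/sin δ ≈ 0.221, b = sin(fδ)/sin δ ≈ 1.028.
p = a·p₁ + b·p₂ ≈ (-0.288, 0.002, 0.958); φ = arcsin(p_z) ≈ 73.29°, λ = atan2(p_y, p_x) ≈ 179.54°.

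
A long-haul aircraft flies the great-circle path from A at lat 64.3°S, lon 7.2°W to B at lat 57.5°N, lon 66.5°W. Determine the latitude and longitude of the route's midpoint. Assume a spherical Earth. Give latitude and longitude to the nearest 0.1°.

Write both endpoints as unit vectors p₁, p₂ with components (cos φ cos λ, cos φ sin λ, sin φ).
The central angle between the endpoints is δ = arccos(p₁·p₂) ≈ 2.267 rad (129.9°).
Interpolate at f = 1/2 with slerp weights a = sin((1−f)δ)/sin δ ≈ 1.180, b = sin(fδ)/sin δ ≈ 1.180.
p = a·p₁ + b·p₂ ≈ (0.761, -0.646, -0.068); φ = arcsin(p_z) ≈ -3.90°, λ = atan2(p_y, p_x) ≈ -40.33°.

≈ lat 3.9°S, lon 40.3°W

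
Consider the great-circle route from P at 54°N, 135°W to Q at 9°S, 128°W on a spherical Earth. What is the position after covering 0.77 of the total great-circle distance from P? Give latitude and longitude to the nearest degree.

Convert each endpoint to a unit vector on the sphere (x = cos φ cos λ, y = cos φ sin λ, z = sin φ).
The central angle between the endpoints is δ = arccos(p₁·p₂) ≈ 1.104 rad (63.3°).
Interpolate at f = 0.77 with slerp weights a = sin((1−f)δ)/sin δ ≈ 0.281, b = sin(fδ)/sin δ ≈ 0.841.
p = a·p₁ + b·p₂ ≈ (-0.629, -0.772, 0.096); φ = arcsin(p_z) ≈ 5.51°, λ = atan2(p_y, p_x) ≈ -129.16°.

≈ 6°N, 129°W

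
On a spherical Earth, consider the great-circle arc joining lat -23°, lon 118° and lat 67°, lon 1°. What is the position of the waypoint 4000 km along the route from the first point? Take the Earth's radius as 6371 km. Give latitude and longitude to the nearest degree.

Write both endpoints as unit vectors p₁, p₂ with components (cos φ cos λ, cos φ sin λ, sin φ).
The central angle between the endpoints is δ = arccos(p₁·p₂) ≈ 2.121 rad (121.5°). The total great-circle distance is δ·R ≈ 2.121 × 6371 ≈ 13514 km, so the target fraction is f = 4000/13514 ≈ 0.296.
Interpolate at f ≈ 0.296 with slerp weights a = sin((1−f)δ)/sin δ ≈ 1.170, b = sin(fδ)/sin δ ≈ 0.689.
p = a·p₁ + b·p₂ ≈ (-0.236, 0.955, 0.177); φ = arcsin(p_z) ≈ 10.21°, λ = atan2(p_y, p_x) ≈ 103.89°.

≈ lat 10°, lon 104°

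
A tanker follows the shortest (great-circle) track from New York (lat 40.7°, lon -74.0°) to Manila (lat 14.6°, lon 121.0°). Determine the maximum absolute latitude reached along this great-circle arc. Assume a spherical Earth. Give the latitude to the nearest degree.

≈ 77°

The great circle lies in the plane with unit normal n̂ = (p₁ × p₂)/|p₁ × p₂|.
Here n̂_z ≈ -0.226; the vertex latitude is φ_max = arccos|n̂_z| ≈ 76.9°.
Check via Clairaut: cos φ_max = |cos φ₁| · sin C = cos(40.7°)·sin(17.4°) ≈ 0.226, again giving ≈ 76.9°.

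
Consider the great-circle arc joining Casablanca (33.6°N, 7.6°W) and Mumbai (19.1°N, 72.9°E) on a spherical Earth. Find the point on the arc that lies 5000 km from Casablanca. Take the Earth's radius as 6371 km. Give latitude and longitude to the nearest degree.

The haversine formula gives a central angle δ ≈ 1.255 rad (71.9°) between the endpoints. The total great-circle distance is δ·R ≈ 1.255 × 6371 ≈ 7993 km, so the target fraction is f = 5000/7993 ≈ 0.626.
Interpolate at f ≈ 0.626 with slerp weights a = sin((1−f)δ)/sin δ ≈ 0.476, b = sin(fδ)/sin δ ≈ 0.744.
p = a·p₁ + b·p₂ ≈ (0.600, 0.619, 0.507); φ = arcsin(p_z) ≈ 30.46°, λ = atan2(p_y, p_x) ≈ 45.91°.

≈ 30°N, 46°E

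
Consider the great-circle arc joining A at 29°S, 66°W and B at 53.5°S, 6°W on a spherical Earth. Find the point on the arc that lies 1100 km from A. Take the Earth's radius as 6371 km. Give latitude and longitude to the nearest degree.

≈ 36°S, 58°W

Write both endpoints as unit vectors p₁, p₂ with components (cos φ cos λ, cos φ sin λ, sin φ).
The central angle between the endpoints is δ = arccos(p₁·p₂) ≈ 0.863 rad (49.5°). The total great-circle distance is δ·R ≈ 0.863 × 6371 ≈ 5501 km, so the target fraction is f = 1100/5501 ≈ 0.200.
Interpolate at f ≈ 0.200 with slerp weights a = sin((1−f)δ)/sin δ ≈ 0.838, b = sin(fδ)/sin δ ≈ 0.226.
p = a·p₁ + b·p₂ ≈ (0.432, -0.684, -0.588); φ = arcsin(p_z) ≈ -36.02°, λ = atan2(p_y, p_x) ≈ -57.72°.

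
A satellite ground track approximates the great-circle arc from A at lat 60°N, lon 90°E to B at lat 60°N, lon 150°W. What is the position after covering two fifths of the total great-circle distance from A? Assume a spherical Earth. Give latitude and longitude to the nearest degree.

Convert each endpoint to a unit vector on the sphere (x = cos φ cos λ, y = cos φ sin λ, z = sin φ).
The central angle between the endpoints is δ = arccos(p₁·p₂) ≈ 0.896 rad (51.3°).
Interpolate at f = 2/5 with slerp weights a = sin((1−f)δ)/sin δ ≈ 0.656, b = sin(fδ)/sin δ ≈ 0.449.
p = a·p₁ + b·p₂ ≈ (-0.195, 0.216, 0.957); φ = arcsin(p_z) ≈ 73.12°, λ = atan2(p_y, p_x) ≈ 132.06°.

≈ lat 73°N, lon 132°E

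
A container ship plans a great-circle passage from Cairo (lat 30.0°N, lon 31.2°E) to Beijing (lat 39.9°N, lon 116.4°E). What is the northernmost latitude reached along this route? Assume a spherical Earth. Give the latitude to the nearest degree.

≈ 44°N

The great circle lies in the plane with unit normal n̂ = (p₁ × p₂)/|p₁ × p₂|.
Here n̂_z ≈ +0.715; the vertex latitude is φ_max = arccos|n̂_z| ≈ 44.4°.
Check via Clairaut: cos φ_max = |cos φ₁| · sin C = cos(30.0°)·sin(55.6°) ≈ 0.715, again giving ≈ 44.4°.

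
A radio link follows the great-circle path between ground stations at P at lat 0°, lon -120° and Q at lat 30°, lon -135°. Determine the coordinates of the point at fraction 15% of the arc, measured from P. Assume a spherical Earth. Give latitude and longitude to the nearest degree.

Convert each endpoint to a unit vector on the sphere (x = cos φ cos λ, y = cos φ sin λ, z = sin φ).
The central angle between the endpoints is δ = arccos(p₁·p₂) ≈ 0.580 rad (33.2°).
Interpolate at f = 0.15 with slerp weights a = sin((1−f)δ)/sin δ ≈ 0.864, b = sin(fδ)/sin δ ≈ 0.159.
p = a·p₁ + b·p₂ ≈ (-0.529, -0.845, 0.079); φ = arcsin(p_z) ≈ 4.55°, λ = atan2(p_y, p_x) ≈ -122.04°.

≈ lat 5°, lon -122°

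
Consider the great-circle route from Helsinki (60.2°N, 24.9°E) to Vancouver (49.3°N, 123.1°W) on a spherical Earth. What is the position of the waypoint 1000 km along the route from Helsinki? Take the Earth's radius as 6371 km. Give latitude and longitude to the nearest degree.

≈ (68°N, 16°E)

Convert each endpoint to a unit vector on the sphere (x = cos φ cos λ, y = cos φ sin λ, z = sin φ).
The central angle between the endpoints is δ = arccos(p₁·p₂) ≈ 1.178 rad (67.5°). The total great-circle distance is δ·R ≈ 1.178 × 6371 ≈ 7503 km, so the target fraction is f = 1000/7503 ≈ 0.133.
Interpolate at f ≈ 0.133 with slerp weights a = sin((1−f)δ)/sin δ ≈ 0.923, b = sin(fδ)/sin δ ≈ 0.169.
p = a·p₁ + b·p₂ ≈ (0.356, 0.101, 0.929); φ = arcsin(p_z) ≈ 68.30°, λ = atan2(p_y, p_x) ≈ 15.80°.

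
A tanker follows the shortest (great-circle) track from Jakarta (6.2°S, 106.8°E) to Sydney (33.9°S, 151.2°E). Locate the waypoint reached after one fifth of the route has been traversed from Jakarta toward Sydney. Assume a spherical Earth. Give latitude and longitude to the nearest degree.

From cos δ = sin φ₁ sin φ₂ + cos φ₁ cos φ₂ cos Δλ, the central angle is δ ≈ 0.863 rad (49.5°).
Interpolate at f = 1/5 with slerp weights a = sin((1−f)δ)/sin δ ≈ 0.838, b = sin(fδ)/sin δ ≈ 0.226.
p = a·p₁ + b·p₂ ≈ (-0.405, 0.888, -0.217); φ = arcsin(p_z) ≈ -12.51°, λ = atan2(p_y, p_x) ≈ 114.53°.

≈ 13°S, 115°E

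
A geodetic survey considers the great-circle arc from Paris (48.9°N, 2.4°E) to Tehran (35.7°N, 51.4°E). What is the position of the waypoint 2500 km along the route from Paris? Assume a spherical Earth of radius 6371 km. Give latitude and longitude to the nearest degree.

The haversine formula gives a central angle δ ≈ 0.660 rad (37.8°) between the endpoints. The total great-circle distance is δ·R ≈ 0.660 × 6371 ≈ 4205 km, so the target fraction is f = 2500/4205 ≈ 0.595.
Interpolate at f ≈ 0.595 with slerp weights a = sin((1−f)δ)/sin δ ≈ 0.431, b = sin(fδ)/sin δ ≈ 0.624.
p = a·p₁ + b·p₂ ≈ (0.599, 0.408, 0.689); φ = arcsin(p_z) ≈ 43.55°, λ = atan2(p_y, p_x) ≈ 34.23°.

≈ (44°N, 34°E)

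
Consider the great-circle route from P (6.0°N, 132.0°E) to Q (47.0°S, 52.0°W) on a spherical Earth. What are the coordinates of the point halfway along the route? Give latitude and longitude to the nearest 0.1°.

≈ (63.1°S, 140.6°E)

Write both endpoints as unit vectors p₁, p₂ with components (cos φ cos λ, cos φ sin λ, sin φ).
The central angle between the endpoints is δ = arccos(p₁·p₂) ≈ 2.423 rad (138.9°).
Interpolate at f = 1/2 with slerp weights a = sin((1−f)δ)/sin δ ≈ 1.423, b = sin(fδ)/sin δ ≈ 1.423.
p = a·p₁ + b·p₂ ≈ (-0.349, 0.287, -0.892); φ = arcsin(p_z) ≈ -63.12°, λ = atan2(p_y, p_x) ≈ 140.61°.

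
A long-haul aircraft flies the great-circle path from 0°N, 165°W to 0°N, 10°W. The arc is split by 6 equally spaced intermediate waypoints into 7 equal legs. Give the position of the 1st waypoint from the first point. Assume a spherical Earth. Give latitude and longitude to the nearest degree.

Write both endpoints as unit vectors p₁, p₂ with components (cos φ cos λ, cos φ sin λ, sin φ).
The central angle between the endpoints is δ = arccos(p₁·p₂) ≈ 2.705 rad (155.0°).
Interpolate at f = 1/7 with slerp weights a = sin((1−f)δ)/sin δ ≈ 1.735, b = sin(fδ)/sin δ ≈ 0.892.
p = a·p₁ + b·p₂ ≈ (-0.797, -0.604, 0.000); φ = arcsin(p_z) ≈ 0.00°, λ = atan2(p_y, p_x) ≈ -142.86°.

≈ 0°N, 143°W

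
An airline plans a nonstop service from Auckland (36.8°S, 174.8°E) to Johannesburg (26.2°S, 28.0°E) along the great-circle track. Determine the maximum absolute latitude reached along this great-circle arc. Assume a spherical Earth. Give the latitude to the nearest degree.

The great circle lies in the plane with unit normal n̂ = (p₁ × p₂)/|p₁ × p₂|.
Here n̂_z ≈ -0.418; the vertex latitude is φ_max = arccos|n̂_z| ≈ 65.3°.
Check via Clairaut: cos φ_max = |cos φ₁| · sin C = cos(36.8°)·sin(148.5°) ≈ 0.418, again giving ≈ 65.3°.

≈ 65°S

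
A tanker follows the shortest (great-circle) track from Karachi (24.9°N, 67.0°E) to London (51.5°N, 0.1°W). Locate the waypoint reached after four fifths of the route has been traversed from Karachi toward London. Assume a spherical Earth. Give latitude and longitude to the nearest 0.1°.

≈ 49.9°N, 17.7°E

From cos δ = sin φ₁ sin φ₂ + cos φ₁ cos φ₂ cos Δλ, the central angle is δ ≈ 0.989 rad (56.7°).
Interpolate at f = 4/5 with slerp weights a = sin((1−f)δ)/sin δ ≈ 0.235, b = sin(fδ)/sin δ ≈ 0.851.
p = a·p₁ + b·p₂ ≈ (0.613, 0.195, 0.765); φ = arcsin(p_z) ≈ 49.93°, λ = atan2(p_y, p_x) ≈ 17.68°.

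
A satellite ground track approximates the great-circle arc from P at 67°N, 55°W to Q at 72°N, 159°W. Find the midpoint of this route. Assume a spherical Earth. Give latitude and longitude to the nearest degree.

≈ 77°N, 98°W

Write both endpoints as unit vectors p₁, p₂ with components (cos φ cos λ, cos φ sin λ, sin φ).
The central angle between the endpoints is δ = arccos(p₁·p₂) ≈ 0.562 rad (32.2°).
Interpolate at f = 1/2 with slerp weights a = sin((1−f)δ)/sin δ ≈ 0.520, b = sin(fδ)/sin δ ≈ 0.520.
p = a·p₁ + b·p₂ ≈ (-0.034, -0.224, 0.974); φ = arcsin(p_z) ≈ 76.90°, λ = atan2(p_y, p_x) ≈ -98.50°.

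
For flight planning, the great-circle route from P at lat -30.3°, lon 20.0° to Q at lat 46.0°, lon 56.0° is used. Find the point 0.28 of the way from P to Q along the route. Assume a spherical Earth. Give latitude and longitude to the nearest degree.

≈ lat -9°, lon 29°

Convert each endpoint to a unit vector on the sphere (x = cos φ cos λ, y = cos φ sin λ, z = sin φ).
The central angle between the endpoints is δ = arccos(p₁·p₂) ≈ 1.448 rad (83.0°).
Interpolate at f = 0.28 with slerp weights a = sin((1−f)δ)/sin δ ≈ 0.870, b = sin(fδ)/sin δ ≈ 0.397.
p = a·p₁ + b·p₂ ≈ (0.860, 0.486, -0.153); φ = arcsin(p_z) ≈ -8.81°, λ = atan2(p_y, p_x) ≈ 29.45°.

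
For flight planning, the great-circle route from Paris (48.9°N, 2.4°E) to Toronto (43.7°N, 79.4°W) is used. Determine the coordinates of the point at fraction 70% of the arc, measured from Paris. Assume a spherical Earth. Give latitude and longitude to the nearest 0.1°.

Convert each endpoint to a unit vector on the sphere (x = cos φ cos λ, y = cos φ sin λ, z = sin φ).
The central angle between the endpoints is δ = arccos(p₁·p₂) ≈ 0.942 rad (54.0°).
Interpolate at f = 0.70 with slerp weights a = sin((1−f)δ)/sin δ ≈ 0.345, b = sin(fδ)/sin δ ≈ 0.757.
p = a·p₁ + b·p₂ ≈ (0.327, -0.529, 0.783); φ = arcsin(p_z) ≈ 51.55°, λ = atan2(p_y, p_x) ≈ -58.25°.

≈ 51.5°N, 58.3°W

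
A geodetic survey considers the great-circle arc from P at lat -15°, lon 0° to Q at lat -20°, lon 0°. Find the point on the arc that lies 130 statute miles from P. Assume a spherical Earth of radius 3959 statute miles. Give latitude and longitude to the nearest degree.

≈ lat -17°, lon 0°

From cos δ = sin φ₁ sin φ₂ + cos φ₁ cos φ₂ cos Δλ, the central angle is δ ≈ 0.087 rad (5.0°). The total great-circle distance is δ·R ≈ 0.087 × 3959 ≈ 345 mi, so the target fraction is f = 130/345 ≈ 0.376.
Interpolate at f ≈ 0.376 with slerp weights a = sin((1−f)δ)/sin δ ≈ 0.624, b = sin(fδ)/sin δ ≈ 0.377.
p = a·p₁ + b·p₂ ≈ (0.957, 0.000, -0.290); φ = arcsin(p_z) ≈ -16.88°, λ = atan2(p_y, p_x) ≈ 0.00°.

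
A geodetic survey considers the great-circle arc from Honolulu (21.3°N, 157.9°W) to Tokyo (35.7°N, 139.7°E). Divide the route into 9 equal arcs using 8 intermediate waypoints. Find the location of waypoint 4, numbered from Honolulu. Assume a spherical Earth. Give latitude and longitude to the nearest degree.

The haversine formula gives a central angle δ ≈ 0.973 rad (55.8°) between the endpoints.
Interpolate at f = 4/9 with slerp weights a = sin((1−f)δ)/sin δ ≈ 0.623, b = sin(fδ)/sin δ ≈ 0.507.
p = a·p₁ + b·p₂ ≈ (-0.852, 0.048, 0.522); φ = arcsin(p_z) ≈ 31.47°, λ = atan2(p_y, p_x) ≈ 176.77°.

≈ (31°N, 177°E)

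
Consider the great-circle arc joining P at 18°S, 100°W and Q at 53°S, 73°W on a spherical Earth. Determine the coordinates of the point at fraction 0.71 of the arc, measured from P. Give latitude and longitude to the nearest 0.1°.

Write both endpoints as unit vectors p₁, p₂ with components (cos φ cos λ, cos φ sin λ, sin φ).
The central angle between the endpoints is δ = arccos(p₁·p₂) ≈ 0.712 rad (40.8°).
Interpolate at f = 0.71 with slerp weights a = sin((1−f)δ)/sin δ ≈ 0.314, b = sin(fδ)/sin δ ≈ 0.741.
p = a·p₁ + b·p₂ ≈ (0.079, -0.721, -0.689); φ = arcsin(p_z) ≈ -43.55°, λ = atan2(p_y, p_x) ≈ -83.77°.

≈ 43.5°S, 83.8°W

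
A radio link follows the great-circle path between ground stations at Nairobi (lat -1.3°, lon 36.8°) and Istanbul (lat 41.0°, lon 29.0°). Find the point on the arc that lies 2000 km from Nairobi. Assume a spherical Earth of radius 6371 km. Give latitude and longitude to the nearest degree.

Write both endpoints as unit vectors p₁, p₂ with components (cos φ cos λ, cos φ sin λ, sin φ).
The central angle between the endpoints is δ = arccos(p₁·p₂) ≈ 0.749 rad (42.9°). The total great-circle distance is δ·R ≈ 0.749 × 6371 ≈ 4769 km, so the target fraction is f = 2000/4769 ≈ 0.419.
Interpolate at f ≈ 0.419 with slerp weights a = sin((1−f)δ)/sin δ ≈ 0.619, b = sin(fδ)/sin δ ≈ 0.454.
p = a·p₁ + b·p₂ ≈ (0.795, 0.537, 0.284); φ = arcsin(p_z) ≈ 16.48°, λ = atan2(p_y, p_x) ≈ 34.02°.

≈ lat 16°, lon 34°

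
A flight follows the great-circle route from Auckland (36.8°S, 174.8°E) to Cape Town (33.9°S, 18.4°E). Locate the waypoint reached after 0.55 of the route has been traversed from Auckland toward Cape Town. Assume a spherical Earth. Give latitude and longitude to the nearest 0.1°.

From cos δ = sin φ₁ sin φ₂ + cos φ₁ cos φ₂ cos Δλ, the central angle is δ ≈ 1.849 rad (106.0°).
Interpolate at f = 0.55 with slerp weights a = sin((1−f)δ)/sin δ ≈ 0.769, b = sin(fδ)/sin δ ≈ 0.885.
p = a·p₁ + b·p₂ ≈ (0.084, 0.288, -0.954); φ = arcsin(p_z) ≈ -72.57°, λ = atan2(p_y, p_x) ≈ 73.81°.

≈ (72.6°S, 73.8°E)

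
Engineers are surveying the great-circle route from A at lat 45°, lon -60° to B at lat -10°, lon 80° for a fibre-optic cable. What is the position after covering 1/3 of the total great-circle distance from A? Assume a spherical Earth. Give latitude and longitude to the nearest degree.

Write both endpoints as unit vectors p₁, p₂ with components (cos φ cos λ, cos φ sin λ, sin φ).
The central angle between the endpoints is δ = arccos(p₁·p₂) ≈ 2.287 rad (131.0°).
Interpolate at f = 1/3 with slerp weights a = sin((1−f)δ)/sin δ ≈ 1.324, b = sin(fδ)/sin δ ≈ 0.915.
p = a·p₁ + b·p₂ ≈ (0.625, 0.077, 0.777); φ = arcsin(p_z) ≈ 51.00°, λ = atan2(p_y, p_x) ≈ 7.01°.

≈ lat 51°, lon 7°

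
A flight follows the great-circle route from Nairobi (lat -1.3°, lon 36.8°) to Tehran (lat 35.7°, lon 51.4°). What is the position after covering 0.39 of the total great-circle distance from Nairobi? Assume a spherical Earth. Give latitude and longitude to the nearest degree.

Convert each endpoint to a unit vector on the sphere (x = cos φ cos λ, y = cos φ sin λ, z = sin φ).
The central angle between the endpoints is δ = arccos(p₁·p₂) ≈ 0.688 rad (39.4°).
Interpolate at f = 0.39 with slerp weights a = sin((1−f)δ)/sin δ ≈ 0.642, b = sin(fδ)/sin δ ≈ 0.418.
p = a·p₁ + b·p₂ ≈ (0.725, 0.649, 0.229); φ = arcsin(p_z) ≈ 13.24°, λ = atan2(p_y, p_x) ≈ 41.84°.

≈ lat 13°, lon 42°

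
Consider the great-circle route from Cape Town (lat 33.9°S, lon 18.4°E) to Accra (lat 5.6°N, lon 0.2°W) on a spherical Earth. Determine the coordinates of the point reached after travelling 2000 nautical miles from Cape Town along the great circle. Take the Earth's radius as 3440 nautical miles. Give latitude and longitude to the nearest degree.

≈ lat 4°S, lon 4°E

Convert each endpoint to a unit vector on the sphere (x = cos φ cos λ, y = cos φ sin λ, z = sin φ).
The central angle between the endpoints is δ = arccos(p₁·p₂) ≈ 0.755 rad (43.2°). The total great-circle distance is δ·R ≈ 0.755 × 3440 ≈ 2596 nmi, so the target fraction is f = 2000/2596 ≈ 0.770.
Interpolate at f ≈ 0.770 with slerp weights a = sin((1−f)δ)/sin δ ≈ 0.252, b = sin(fδ)/sin δ ≈ 0.802.
p = a·p₁ + b·p₂ ≈ (0.996, 0.063, -0.062); φ = arcsin(p_z) ≈ -3.56°, λ = atan2(p_y, p_x) ≈ 3.63°.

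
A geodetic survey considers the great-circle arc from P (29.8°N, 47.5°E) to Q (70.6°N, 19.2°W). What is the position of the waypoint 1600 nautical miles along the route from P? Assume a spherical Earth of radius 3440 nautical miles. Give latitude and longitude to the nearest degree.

Convert each endpoint to a unit vector on the sphere (x = cos φ cos λ, y = cos φ sin λ, z = sin φ).
The central angle between the endpoints is δ = arccos(p₁·p₂) ≈ 0.949 rad (54.4°). The total great-circle distance is δ·R ≈ 0.949 × 3440 ≈ 3263 nmi, so the target fraction is f = 1600/3263 ≈ 0.490.
Interpolate at f ≈ 0.490 with slerp weights a = sin((1−f)δ)/sin δ ≈ 0.572, b = sin(fδ)/sin δ ≈ 0.552.
p = a·p₁ + b·p₂ ≈ (0.509, 0.306, 0.805); φ = arcsin(p_z) ≈ 53.60°, λ = atan2(p_y, p_x) ≈ 31.01°.

≈ (54°N, 31°E)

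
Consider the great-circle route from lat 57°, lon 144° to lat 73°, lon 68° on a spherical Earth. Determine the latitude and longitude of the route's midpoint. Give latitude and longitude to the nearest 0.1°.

≈ lat 69.3°, lon 119.3°

Convert each endpoint to a unit vector on the sphere (x = cos φ cos λ, y = cos φ sin λ, z = sin φ).
The central angle between the endpoints is δ = arccos(p₁·p₂) ≈ 0.573 rad (32.8°).
Interpolate at f = 1/2 with slerp weights a = sin((1−f)δ)/sin δ ≈ 0.521, b = sin(fδ)/sin δ ≈ 0.521.
p = a·p₁ + b·p₂ ≈ (-0.173, 0.308, 0.936); φ = arcsin(p_z) ≈ 69.32°, λ = atan2(p_y, p_x) ≈ 119.25°.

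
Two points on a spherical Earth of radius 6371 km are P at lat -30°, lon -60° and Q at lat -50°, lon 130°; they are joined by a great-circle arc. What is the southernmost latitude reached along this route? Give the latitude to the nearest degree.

The great circle lies in the plane with unit normal n̂ = (p₁ × p₂)/|p₁ × p₂|.
Here n̂_z ≈ -0.098; the vertex latitude is φ_max = arccos|n̂_z| ≈ 84.4°.

≈ -84°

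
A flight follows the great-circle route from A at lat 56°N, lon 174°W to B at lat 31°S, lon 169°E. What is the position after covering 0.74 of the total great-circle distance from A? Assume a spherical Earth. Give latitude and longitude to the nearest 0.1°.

≈ lat 8.3°S, lon 172.7°E

Write both endpoints as unit vectors p₁, p₂ with components (cos φ cos λ, cos φ sin λ, sin φ).
The central angle between the endpoints is δ = arccos(p₁·p₂) ≈ 1.539 rad (88.2°).
Interpolate at f = 0.74 with slerp weights a = sin((1−f)δ)/sin δ ≈ 0.390, b = sin(fδ)/sin δ ≈ 0.909.
p = a·p₁ + b·p₂ ≈ (-0.981, 0.126, -0.145); φ = arcsin(p_z) ≈ -8.33°, λ = atan2(p_y, p_x) ≈ 172.69°.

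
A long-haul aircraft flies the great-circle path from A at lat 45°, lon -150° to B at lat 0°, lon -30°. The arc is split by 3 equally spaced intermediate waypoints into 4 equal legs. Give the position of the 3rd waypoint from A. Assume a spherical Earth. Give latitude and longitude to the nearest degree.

≈ lat 21°, lon -49°

Write both endpoints as unit vectors p₁, p₂ with components (cos φ cos λ, cos φ sin λ, sin φ).
The central angle between the endpoints is δ = arccos(p₁·p₂) ≈ 1.932 rad (110.7°).
Interpolate at f = 3/4 with slerp weights a = sin((1−f)δ)/sin δ ≈ 0.497, b = sin(fδ)/sin δ ≈ 1.061.
p = a·p₁ + b·p₂ ≈ (0.615, -0.706, 0.351); φ = arcsin(p_z) ≈ 20.56°, λ = atan2(p_y, p_x) ≈ -48.95°.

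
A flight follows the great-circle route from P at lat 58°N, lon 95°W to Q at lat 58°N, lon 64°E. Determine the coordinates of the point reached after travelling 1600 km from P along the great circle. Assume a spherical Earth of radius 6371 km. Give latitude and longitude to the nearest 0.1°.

≈ lat 71.8°N, lon 85.2°W

Write both endpoints as unit vectors p₁, p₂ with components (cos φ cos λ, cos φ sin λ, sin φ).
The central angle between the endpoints is δ = arccos(p₁·p₂) ≈ 1.096 rad (62.8°). The total great-circle distance is δ·R ≈ 1.096 × 6371 ≈ 6984 km, so the target fraction is f = 1600/6984 ≈ 0.229.
Interpolate at f ≈ 0.229 with slerp weights a = sin((1−f)δ)/sin δ ≈ 0.841, b = sin(fδ)/sin δ ≈ 0.279.
p = a·p₁ + b·p₂ ≈ (0.026, -0.311, 0.950); φ = arcsin(p_z) ≈ 71.82°, λ = atan2(p_y, p_x) ≈ -85.21°.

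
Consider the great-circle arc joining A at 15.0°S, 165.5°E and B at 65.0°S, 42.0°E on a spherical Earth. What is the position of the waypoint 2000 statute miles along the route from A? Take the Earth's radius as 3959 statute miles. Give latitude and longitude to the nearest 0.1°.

≈ 41.6°S, 152.3°E

Write both endpoints as unit vectors p₁, p₂ with components (cos φ cos λ, cos φ sin λ, sin φ).
The central angle between the endpoints is δ = arccos(p₁·p₂) ≈ 1.562 rad (89.5°). The total great-circle distance is δ·R ≈ 1.562 × 3959 ≈ 6182 mi, so the target fraction is f = 2000/6182 ≈ 0.324.
Interpolate at f ≈ 0.324 with slerp weights a = sin((1−f)δ)/sin δ ≈ 0.871, b = sin(fδ)/sin δ ≈ 0.484.
p = a·p₁ + b·p₂ ≈ (-0.662, 0.347, -0.664); φ = arcsin(p_z) ≈ -41.60°, λ = atan2(p_y, p_x) ≈ 152.31°.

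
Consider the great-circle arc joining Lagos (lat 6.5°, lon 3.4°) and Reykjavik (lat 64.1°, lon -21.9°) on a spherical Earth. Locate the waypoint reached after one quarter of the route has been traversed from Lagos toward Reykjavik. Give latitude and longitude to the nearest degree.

≈ lat 21°, lon 0°

Convert each endpoint to a unit vector on the sphere (x = cos φ cos λ, y = cos φ sin λ, z = sin φ).
The central angle between the endpoints is δ = arccos(p₁·p₂) ≈ 1.054 rad (60.4°).
Interpolate at f = 1/4 with slerp weights a = sin((1−f)δ)/sin δ ≈ 0.817, b = sin(fδ)/sin δ ≈ 0.300.
p = a·p₁ + b·p₂ ≈ (0.932, -0.001, 0.362); φ = arcsin(p_z) ≈ 21.22°, λ = atan2(p_y, p_x) ≈ -0.04°.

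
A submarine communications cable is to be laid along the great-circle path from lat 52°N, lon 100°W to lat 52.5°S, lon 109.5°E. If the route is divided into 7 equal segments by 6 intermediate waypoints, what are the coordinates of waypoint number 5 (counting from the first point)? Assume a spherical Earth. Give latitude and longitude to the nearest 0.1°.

Convert each endpoint to a unit vector on the sphere (x = cos φ cos λ, y = cos φ sin λ, z = sin φ).
The central angle between the endpoints is δ = arccos(p₁·p₂) ≈ 2.828 rad (162.1°).
Interpolate at f = 5/7 with slerp weights a = sin((1−f)δ)/sin δ ≈ 2.347, b = sin(fδ)/sin δ ≈ 2.924.
p = a·p₁ + b·p₂ ≈ (-0.845, 0.255, -0.470); φ = arcsin(p_z) ≈ -28.04°, λ = atan2(p_y, p_x) ≈ 163.22°.

≈ lat 28.0°S, lon 163.2°E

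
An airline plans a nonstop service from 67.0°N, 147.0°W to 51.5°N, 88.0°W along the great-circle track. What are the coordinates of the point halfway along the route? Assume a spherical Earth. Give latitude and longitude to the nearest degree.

≈ 62°N, 110°W

Write both endpoints as unit vectors p₁, p₂ with components (cos φ cos λ, cos φ sin λ, sin φ).
The central angle between the endpoints is δ = arccos(p₁·p₂) ≈ 0.563 rad (32.3°).
Interpolate at f = 1/2 with slerp weights a = sin((1−f)δ)/sin δ ≈ 0.520, b = sin(fδ)/sin δ ≈ 0.520.
p = a·p₁ + b·p₂ ≈ (-0.159, -0.435, 0.886); φ = arcsin(p_z) ≈ 62.43°, λ = atan2(p_y, p_x) ≈ -110.13°.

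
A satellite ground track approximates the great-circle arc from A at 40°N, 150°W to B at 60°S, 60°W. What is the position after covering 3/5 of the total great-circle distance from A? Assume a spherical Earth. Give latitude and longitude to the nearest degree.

≈ 25°S, 110°W

Convert each endpoint to a unit vector on the sphere (x = cos φ cos λ, y = cos φ sin λ, z = sin φ).
The central angle between the endpoints is δ = arccos(p₁·p₂) ≈ 2.161 rad (123.8°).
Interpolate at f = 3/5 with slerp weights a = sin((1−f)δ)/sin δ ≈ 0.916, b = sin(fδ)/sin δ ≈ 1.159.
p = a·p₁ + b·p₂ ≈ (-0.318, -0.853, -0.415); φ = arcsin(p_z) ≈ -24.51°, λ = atan2(p_y, p_x) ≈ -110.45°.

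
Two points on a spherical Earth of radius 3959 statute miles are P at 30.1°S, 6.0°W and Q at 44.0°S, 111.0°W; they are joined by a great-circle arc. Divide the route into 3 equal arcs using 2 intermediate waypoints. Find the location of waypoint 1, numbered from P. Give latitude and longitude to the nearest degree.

The haversine formula gives a central angle δ ≈ 1.382 rad (79.2°) between the endpoints.
Interpolate at f = 1/3 with slerp weights a = sin((1−f)δ)/sin δ ≈ 0.811, b = sin(fδ)/sin δ ≈ 0.453.
p = a·p₁ + b·p₂ ≈ (0.581, -0.377, -0.721); φ = arcsin(p_z) ≈ -46.15°, λ = atan2(p_y, p_x) ≈ -33.00°.

≈ 46°S, 33°W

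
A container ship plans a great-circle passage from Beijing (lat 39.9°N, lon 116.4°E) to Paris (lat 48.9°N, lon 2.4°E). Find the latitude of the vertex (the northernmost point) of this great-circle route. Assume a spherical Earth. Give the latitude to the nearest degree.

The great circle lies in the plane with unit normal n̂ = (p₁ × p₂)/|p₁ × p₂|.
Here n̂_z ≈ -0.480; the vertex latitude is φ_max = arccos|n̂_z| ≈ 61.3°.
Check via Clairaut: cos φ_max = |cos φ₁| · sin C = cos(39.9°)·sin(38.7°) ≈ 0.480, again giving ≈ 61.3°.

≈ 61°N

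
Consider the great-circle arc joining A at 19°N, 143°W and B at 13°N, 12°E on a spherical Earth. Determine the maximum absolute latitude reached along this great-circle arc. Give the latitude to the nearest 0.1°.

The great circle lies in the plane with unit normal n̂ = (p₁ × p₂)/|p₁ × p₂|.
Here n̂_z ≈ +0.601; the vertex latitude is φ_max = arccos|n̂_z| ≈ 53.1°.
Check via Clairaut: cos φ_max = |cos φ₁| · sin C = cos(19.0°)·sin(39.5°) ≈ 0.601, again giving ≈ 53.1°.

≈ 53.1°N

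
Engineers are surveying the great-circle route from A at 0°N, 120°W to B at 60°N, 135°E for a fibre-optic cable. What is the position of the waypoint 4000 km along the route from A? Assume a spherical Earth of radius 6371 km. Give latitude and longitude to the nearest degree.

Write both endpoints as unit vectors p₁, p₂ with components (cos φ cos λ, cos φ sin λ, sin φ).
The central angle between the endpoints is δ = arccos(p₁·p₂) ≈ 1.701 rad (97.4°). The total great-circle distance is δ·R ≈ 1.701 × 6371 ≈ 10834 km, so the target fraction is f = 4000/10834 ≈ 0.369.
Interpolate at f ≈ 0.369 with slerp weights a = sin((1−f)δ)/sin δ ≈ 0.886, b = sin(fδ)/sin δ ≈ 0.592.
p = a·p₁ + b·p₂ ≈ (-0.652, -0.558, 0.513); φ = arcsin(p_z) ≈ 30.87°, λ = atan2(p_y, p_x) ≈ -139.47°.

≈ 31°N, 139°W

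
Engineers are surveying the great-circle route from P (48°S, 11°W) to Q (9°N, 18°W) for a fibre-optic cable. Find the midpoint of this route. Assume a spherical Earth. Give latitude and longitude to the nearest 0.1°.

From cos δ = sin φ₁ sin φ₂ + cos φ₁ cos φ₂ cos Δλ, the central angle is δ ≈ 1.001 rad (57.3°).
Interpolate at f = 1/2 with slerp weights a = sin((1−f)δ)/sin δ ≈ 0.570, b = sin(fδ)/sin δ ≈ 0.570.
p = a·p₁ + b·p₂ ≈ (0.910, -0.247, -0.334); φ = arcsin(p_z) ≈ -19.53°, λ = atan2(p_y, p_x) ≈ -15.17°.

≈ (19.5°S, 15.2°W)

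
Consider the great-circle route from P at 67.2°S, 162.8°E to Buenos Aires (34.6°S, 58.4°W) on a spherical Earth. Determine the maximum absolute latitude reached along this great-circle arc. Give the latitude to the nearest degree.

≈ 77°S

The great circle lies in the plane with unit normal n̂ = (p₁ × p₂)/|p₁ × p₂|.
Here n̂_z ≈ +0.219; the vertex latitude is φ_max = arccos|n̂_z| ≈ 77.3°.
Check via Clairaut: cos φ_max = |cos φ₁| · sin C = cos(67.2°)·sin(145.6°) ≈ 0.219, again giving ≈ 77.3°.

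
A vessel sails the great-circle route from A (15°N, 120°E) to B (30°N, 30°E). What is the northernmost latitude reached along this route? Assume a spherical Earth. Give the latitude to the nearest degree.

The great circle lies in the plane with unit normal n̂ = (p₁ × p₂)/|p₁ × p₂|.
Here n̂_z ≈ -0.844; the vertex latitude is φ_max = arccos|n̂_z| ≈ 32.5°.

≈ 32°N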